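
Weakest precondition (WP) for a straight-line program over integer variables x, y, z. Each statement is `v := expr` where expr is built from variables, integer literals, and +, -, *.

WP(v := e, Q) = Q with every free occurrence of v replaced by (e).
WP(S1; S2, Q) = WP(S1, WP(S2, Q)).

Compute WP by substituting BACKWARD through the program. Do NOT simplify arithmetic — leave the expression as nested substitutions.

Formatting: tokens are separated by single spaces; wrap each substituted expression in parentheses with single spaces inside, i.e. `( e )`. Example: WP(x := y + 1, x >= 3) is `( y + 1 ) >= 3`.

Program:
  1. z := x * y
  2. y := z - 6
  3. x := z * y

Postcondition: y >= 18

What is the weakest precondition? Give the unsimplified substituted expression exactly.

Answer: ( ( x * y ) - 6 ) >= 18

Derivation:
post: y >= 18
stmt 3: x := z * y  -- replace 0 occurrence(s) of x with (z * y)
  => y >= 18
stmt 2: y := z - 6  -- replace 1 occurrence(s) of y with (z - 6)
  => ( z - 6 ) >= 18
stmt 1: z := x * y  -- replace 1 occurrence(s) of z with (x * y)
  => ( ( x * y ) - 6 ) >= 18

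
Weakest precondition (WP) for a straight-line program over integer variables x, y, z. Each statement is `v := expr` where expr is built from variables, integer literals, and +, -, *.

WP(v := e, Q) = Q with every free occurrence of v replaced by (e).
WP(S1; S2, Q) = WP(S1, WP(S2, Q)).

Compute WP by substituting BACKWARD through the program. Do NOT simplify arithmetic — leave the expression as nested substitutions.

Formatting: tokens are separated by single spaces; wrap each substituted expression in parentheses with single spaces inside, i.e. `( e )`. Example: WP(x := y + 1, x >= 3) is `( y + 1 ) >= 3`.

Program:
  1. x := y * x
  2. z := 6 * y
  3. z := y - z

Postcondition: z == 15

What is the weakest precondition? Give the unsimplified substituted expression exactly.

post: z == 15
stmt 3: z := y - z  -- replace 1 occurrence(s) of z with (y - z)
  => ( y - z ) == 15
stmt 2: z := 6 * y  -- replace 1 occurrence(s) of z with (6 * y)
  => ( y - ( 6 * y ) ) == 15
stmt 1: x := y * x  -- replace 0 occurrence(s) of x with (y * x)
  => ( y - ( 6 * y ) ) == 15

Answer: ( y - ( 6 * y ) ) == 15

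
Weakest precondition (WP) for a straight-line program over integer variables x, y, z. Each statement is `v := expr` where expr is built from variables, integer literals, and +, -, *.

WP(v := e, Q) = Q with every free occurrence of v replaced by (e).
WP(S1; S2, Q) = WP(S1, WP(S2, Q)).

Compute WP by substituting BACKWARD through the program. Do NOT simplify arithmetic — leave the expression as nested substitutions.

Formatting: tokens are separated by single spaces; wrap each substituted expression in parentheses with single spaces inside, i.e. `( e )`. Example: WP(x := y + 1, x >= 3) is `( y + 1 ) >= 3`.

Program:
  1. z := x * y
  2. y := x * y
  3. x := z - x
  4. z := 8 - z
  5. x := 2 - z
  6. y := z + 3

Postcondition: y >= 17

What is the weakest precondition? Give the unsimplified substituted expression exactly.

Answer: ( ( 8 - ( x * y ) ) + 3 ) >= 17

Derivation:
post: y >= 17
stmt 6: y := z + 3  -- replace 1 occurrence(s) of y with (z + 3)
  => ( z + 3 ) >= 17
stmt 5: x := 2 - z  -- replace 0 occurrence(s) of x with (2 - z)
  => ( z + 3 ) >= 17
stmt 4: z := 8 - z  -- replace 1 occurrence(s) of z with (8 - z)
  => ( ( 8 - z ) + 3 ) >= 17
stmt 3: x := z - x  -- replace 0 occurrence(s) of x with (z - x)
  => ( ( 8 - z ) + 3 ) >= 17
stmt 2: y := x * y  -- replace 0 occurrence(s) of y with (x * y)
  => ( ( 8 - z ) + 3 ) >= 17
stmt 1: z := x * y  -- replace 1 occurrence(s) of z with (x * y)
  => ( ( 8 - ( x * y ) ) + 3 ) >= 17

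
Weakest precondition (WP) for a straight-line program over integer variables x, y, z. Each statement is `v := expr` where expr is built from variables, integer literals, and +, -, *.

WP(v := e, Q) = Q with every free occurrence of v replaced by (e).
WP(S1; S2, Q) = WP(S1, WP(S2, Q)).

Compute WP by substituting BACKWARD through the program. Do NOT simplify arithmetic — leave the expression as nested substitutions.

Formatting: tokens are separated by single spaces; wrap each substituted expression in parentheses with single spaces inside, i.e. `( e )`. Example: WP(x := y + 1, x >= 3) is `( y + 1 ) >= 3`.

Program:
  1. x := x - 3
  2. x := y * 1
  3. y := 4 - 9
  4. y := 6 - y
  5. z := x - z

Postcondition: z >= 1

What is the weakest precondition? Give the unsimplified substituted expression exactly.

post: z >= 1
stmt 5: z := x - z  -- replace 1 occurrence(s) of z with (x - z)
  => ( x - z ) >= 1
stmt 4: y := 6 - y  -- replace 0 occurrence(s) of y with (6 - y)
  => ( x - z ) >= 1
stmt 3: y := 4 - 9  -- replace 0 occurrence(s) of y with (4 - 9)
  => ( x - z ) >= 1
stmt 2: x := y * 1  -- replace 1 occurrence(s) of x with (y * 1)
  => ( ( y * 1 ) - z ) >= 1
stmt 1: x := x - 3  -- replace 0 occurrence(s) of x with (x - 3)
  => ( ( y * 1 ) - z ) >= 1

Answer: ( ( y * 1 ) - z ) >= 1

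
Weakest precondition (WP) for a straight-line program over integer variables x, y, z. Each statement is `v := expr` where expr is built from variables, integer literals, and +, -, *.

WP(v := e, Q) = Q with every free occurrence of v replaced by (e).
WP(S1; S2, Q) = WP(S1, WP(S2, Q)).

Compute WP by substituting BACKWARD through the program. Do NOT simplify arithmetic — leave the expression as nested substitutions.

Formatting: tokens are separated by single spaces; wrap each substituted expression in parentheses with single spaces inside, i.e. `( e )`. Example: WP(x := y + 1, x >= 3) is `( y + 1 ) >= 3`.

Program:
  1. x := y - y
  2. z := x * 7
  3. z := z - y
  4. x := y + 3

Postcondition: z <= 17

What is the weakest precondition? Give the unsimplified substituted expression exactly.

post: z <= 17
stmt 4: x := y + 3  -- replace 0 occurrence(s) of x with (y + 3)
  => z <= 17
stmt 3: z := z - y  -- replace 1 occurrence(s) of z with (z - y)
  => ( z - y ) <= 17
stmt 2: z := x * 7  -- replace 1 occurrence(s) of z with (x * 7)
  => ( ( x * 7 ) - y ) <= 17
stmt 1: x := y - y  -- replace 1 occurrence(s) of x with (y - y)
  => ( ( ( y - y ) * 7 ) - y ) <= 17

Answer: ( ( ( y - y ) * 7 ) - y ) <= 17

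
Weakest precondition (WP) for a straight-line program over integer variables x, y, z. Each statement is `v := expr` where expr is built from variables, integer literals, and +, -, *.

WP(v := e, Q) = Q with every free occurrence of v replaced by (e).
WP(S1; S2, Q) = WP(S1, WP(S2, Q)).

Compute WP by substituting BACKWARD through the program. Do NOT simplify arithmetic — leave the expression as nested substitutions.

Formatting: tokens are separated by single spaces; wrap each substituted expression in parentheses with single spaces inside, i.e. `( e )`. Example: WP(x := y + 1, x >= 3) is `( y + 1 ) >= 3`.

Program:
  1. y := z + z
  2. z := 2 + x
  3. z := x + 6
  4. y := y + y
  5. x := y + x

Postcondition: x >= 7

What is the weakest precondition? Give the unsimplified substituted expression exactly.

post: x >= 7
stmt 5: x := y + x  -- replace 1 occurrence(s) of x with (y + x)
  => ( y + x ) >= 7
stmt 4: y := y + y  -- replace 1 occurrence(s) of y with (y + y)
  => ( ( y + y ) + x ) >= 7
stmt 3: z := x + 6  -- replace 0 occurrence(s) of z with (x + 6)
  => ( ( y + y ) + x ) >= 7
stmt 2: z := 2 + x  -- replace 0 occurrence(s) of z with (2 + x)
  => ( ( y + y ) + x ) >= 7
stmt 1: y := z + z  -- replace 2 occurrence(s) of y with (z + z)
  => ( ( ( z + z ) + ( z + z ) ) + x ) >= 7

Answer: ( ( ( z + z ) + ( z + z ) ) + x ) >= 7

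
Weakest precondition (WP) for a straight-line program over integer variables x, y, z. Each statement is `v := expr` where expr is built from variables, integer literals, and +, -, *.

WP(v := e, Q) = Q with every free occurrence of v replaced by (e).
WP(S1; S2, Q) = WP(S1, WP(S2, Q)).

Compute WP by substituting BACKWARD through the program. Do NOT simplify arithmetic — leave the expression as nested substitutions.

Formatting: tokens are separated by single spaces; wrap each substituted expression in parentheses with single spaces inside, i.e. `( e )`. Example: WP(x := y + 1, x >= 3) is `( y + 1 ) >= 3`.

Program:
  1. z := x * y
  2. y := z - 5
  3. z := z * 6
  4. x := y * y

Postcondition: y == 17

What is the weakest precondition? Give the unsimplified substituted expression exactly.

post: y == 17
stmt 4: x := y * y  -- replace 0 occurrence(s) of x with (y * y)
  => y == 17
stmt 3: z := z * 6  -- replace 0 occurrence(s) of z with (z * 6)
  => y == 17
stmt 2: y := z - 5  -- replace 1 occurrence(s) of y with (z - 5)
  => ( z - 5 ) == 17
stmt 1: z := x * y  -- replace 1 occurrence(s) of z with (x * y)
  => ( ( x * y ) - 5 ) == 17

Answer: ( ( x * y ) - 5 ) == 17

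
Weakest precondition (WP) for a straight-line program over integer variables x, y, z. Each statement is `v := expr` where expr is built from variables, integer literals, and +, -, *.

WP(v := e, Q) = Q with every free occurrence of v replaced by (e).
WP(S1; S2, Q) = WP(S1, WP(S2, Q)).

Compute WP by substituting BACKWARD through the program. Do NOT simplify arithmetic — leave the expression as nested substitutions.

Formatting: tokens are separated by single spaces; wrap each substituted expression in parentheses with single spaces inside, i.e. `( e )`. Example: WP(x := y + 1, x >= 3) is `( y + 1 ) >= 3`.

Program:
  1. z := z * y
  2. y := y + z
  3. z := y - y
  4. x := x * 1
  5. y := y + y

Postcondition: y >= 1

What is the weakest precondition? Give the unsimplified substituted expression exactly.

post: y >= 1
stmt 5: y := y + y  -- replace 1 occurrence(s) of y with (y + y)
  => ( y + y ) >= 1
stmt 4: x := x * 1  -- replace 0 occurrence(s) of x with (x * 1)
  => ( y + y ) >= 1
stmt 3: z := y - y  -- replace 0 occurrence(s) of z with (y - y)
  => ( y + y ) >= 1
stmt 2: y := y + z  -- replace 2 occurrence(s) of y with (y + z)
  => ( ( y + z ) + ( y + z ) ) >= 1
stmt 1: z := z * y  -- replace 2 occurrence(s) of z with (z * y)
  => ( ( y + ( z * y ) ) + ( y + ( z * y ) ) ) >= 1

Answer: ( ( y + ( z * y ) ) + ( y + ( z * y ) ) ) >= 1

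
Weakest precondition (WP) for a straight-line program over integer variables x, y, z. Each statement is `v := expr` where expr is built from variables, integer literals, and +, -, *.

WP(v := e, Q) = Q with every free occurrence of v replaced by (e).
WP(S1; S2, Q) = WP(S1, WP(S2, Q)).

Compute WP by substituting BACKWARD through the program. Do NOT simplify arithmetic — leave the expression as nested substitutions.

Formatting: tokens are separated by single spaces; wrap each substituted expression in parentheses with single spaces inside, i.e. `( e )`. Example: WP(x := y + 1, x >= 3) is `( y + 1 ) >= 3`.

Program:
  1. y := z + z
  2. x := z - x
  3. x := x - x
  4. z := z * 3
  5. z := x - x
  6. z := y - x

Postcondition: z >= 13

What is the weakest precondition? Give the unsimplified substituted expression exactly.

post: z >= 13
stmt 6: z := y - x  -- replace 1 occurrence(s) of z with (y - x)
  => ( y - x ) >= 13
stmt 5: z := x - x  -- replace 0 occurrence(s) of z with (x - x)
  => ( y - x ) >= 13
stmt 4: z := z * 3  -- replace 0 occurrence(s) of z with (z * 3)
  => ( y - x ) >= 13
stmt 3: x := x - x  -- replace 1 occurrence(s) of x with (x - x)
  => ( y - ( x - x ) ) >= 13
stmt 2: x := z - x  -- replace 2 occurrence(s) of x with (z - x)
  => ( y - ( ( z - x ) - ( z - x ) ) ) >= 13
stmt 1: y := z + z  -- replace 1 occurrence(s) of y with (z + z)
  => ( ( z + z ) - ( ( z - x ) - ( z - x ) ) ) >= 13

Answer: ( ( z + z ) - ( ( z - x ) - ( z - x ) ) ) >= 13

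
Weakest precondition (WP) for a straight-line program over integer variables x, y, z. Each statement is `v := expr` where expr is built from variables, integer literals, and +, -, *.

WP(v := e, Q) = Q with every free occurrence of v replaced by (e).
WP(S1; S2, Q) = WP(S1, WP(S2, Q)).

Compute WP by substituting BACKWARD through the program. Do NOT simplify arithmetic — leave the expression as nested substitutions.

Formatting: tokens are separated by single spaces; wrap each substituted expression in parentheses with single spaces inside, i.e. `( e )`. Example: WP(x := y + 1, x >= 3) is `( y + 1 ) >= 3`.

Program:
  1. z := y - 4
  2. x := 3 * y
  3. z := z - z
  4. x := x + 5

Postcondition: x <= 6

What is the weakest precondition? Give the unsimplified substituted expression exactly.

post: x <= 6
stmt 4: x := x + 5  -- replace 1 occurrence(s) of x with (x + 5)
  => ( x + 5 ) <= 6
stmt 3: z := z - z  -- replace 0 occurrence(s) of z with (z - z)
  => ( x + 5 ) <= 6
stmt 2: x := 3 * y  -- replace 1 occurrence(s) of x with (3 * y)
  => ( ( 3 * y ) + 5 ) <= 6
stmt 1: z := y - 4  -- replace 0 occurrence(s) of z with (y - 4)
  => ( ( 3 * y ) + 5 ) <= 6

Answer: ( ( 3 * y ) + 5 ) <= 6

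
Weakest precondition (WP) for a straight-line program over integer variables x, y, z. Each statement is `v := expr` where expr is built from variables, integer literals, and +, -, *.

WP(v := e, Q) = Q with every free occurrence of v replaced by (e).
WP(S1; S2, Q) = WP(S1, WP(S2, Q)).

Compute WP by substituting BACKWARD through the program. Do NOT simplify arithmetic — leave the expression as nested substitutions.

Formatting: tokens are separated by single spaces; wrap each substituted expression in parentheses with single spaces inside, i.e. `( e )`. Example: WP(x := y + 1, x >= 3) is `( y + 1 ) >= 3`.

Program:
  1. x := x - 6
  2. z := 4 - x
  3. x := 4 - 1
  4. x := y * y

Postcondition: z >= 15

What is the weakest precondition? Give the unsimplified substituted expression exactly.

Answer: ( 4 - ( x - 6 ) ) >= 15

Derivation:
post: z >= 15
stmt 4: x := y * y  -- replace 0 occurrence(s) of x with (y * y)
  => z >= 15
stmt 3: x := 4 - 1  -- replace 0 occurrence(s) of x with (4 - 1)
  => z >= 15
stmt 2: z := 4 - x  -- replace 1 occurrence(s) of z with (4 - x)
  => ( 4 - x ) >= 15
stmt 1: x := x - 6  -- replace 1 occurrence(s) of x with (x - 6)
  => ( 4 - ( x - 6 ) ) >= 15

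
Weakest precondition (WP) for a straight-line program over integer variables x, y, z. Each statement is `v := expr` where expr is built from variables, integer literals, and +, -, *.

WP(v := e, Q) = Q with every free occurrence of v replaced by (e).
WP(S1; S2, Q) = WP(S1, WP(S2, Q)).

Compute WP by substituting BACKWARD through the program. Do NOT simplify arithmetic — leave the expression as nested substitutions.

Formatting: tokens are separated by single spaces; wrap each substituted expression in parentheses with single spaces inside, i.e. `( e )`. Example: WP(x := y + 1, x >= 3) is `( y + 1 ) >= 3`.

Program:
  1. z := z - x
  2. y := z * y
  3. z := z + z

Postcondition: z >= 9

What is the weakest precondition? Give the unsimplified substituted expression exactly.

post: z >= 9
stmt 3: z := z + z  -- replace 1 occurrence(s) of z with (z + z)
  => ( z + z ) >= 9
stmt 2: y := z * y  -- replace 0 occurrence(s) of y with (z * y)
  => ( z + z ) >= 9
stmt 1: z := z - x  -- replace 2 occurrence(s) of z with (z - x)
  => ( ( z - x ) + ( z - x ) ) >= 9

Answer: ( ( z - x ) + ( z - x ) ) >= 9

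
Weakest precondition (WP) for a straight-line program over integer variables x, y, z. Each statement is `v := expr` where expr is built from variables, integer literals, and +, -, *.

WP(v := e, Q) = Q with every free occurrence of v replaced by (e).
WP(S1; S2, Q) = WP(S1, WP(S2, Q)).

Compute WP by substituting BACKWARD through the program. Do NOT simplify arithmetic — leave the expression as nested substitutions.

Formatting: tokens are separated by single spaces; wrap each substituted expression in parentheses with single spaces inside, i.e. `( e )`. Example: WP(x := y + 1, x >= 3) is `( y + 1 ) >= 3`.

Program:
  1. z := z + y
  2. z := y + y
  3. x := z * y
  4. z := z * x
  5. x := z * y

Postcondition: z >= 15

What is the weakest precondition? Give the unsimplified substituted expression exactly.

Answer: ( ( y + y ) * ( ( y + y ) * y ) ) >= 15

Derivation:
post: z >= 15
stmt 5: x := z * y  -- replace 0 occurrence(s) of x with (z * y)
  => z >= 15
stmt 4: z := z * x  -- replace 1 occurrence(s) of z with (z * x)
  => ( z * x ) >= 15
stmt 3: x := z * y  -- replace 1 occurrence(s) of x with (z * y)
  => ( z * ( z * y ) ) >= 15
stmt 2: z := y + y  -- replace 2 occurrence(s) of z with (y + y)
  => ( ( y + y ) * ( ( y + y ) * y ) ) >= 15
stmt 1: z := z + y  -- replace 0 occurrence(s) of z with (z + y)
  => ( ( y + y ) * ( ( y + y ) * y ) ) >= 15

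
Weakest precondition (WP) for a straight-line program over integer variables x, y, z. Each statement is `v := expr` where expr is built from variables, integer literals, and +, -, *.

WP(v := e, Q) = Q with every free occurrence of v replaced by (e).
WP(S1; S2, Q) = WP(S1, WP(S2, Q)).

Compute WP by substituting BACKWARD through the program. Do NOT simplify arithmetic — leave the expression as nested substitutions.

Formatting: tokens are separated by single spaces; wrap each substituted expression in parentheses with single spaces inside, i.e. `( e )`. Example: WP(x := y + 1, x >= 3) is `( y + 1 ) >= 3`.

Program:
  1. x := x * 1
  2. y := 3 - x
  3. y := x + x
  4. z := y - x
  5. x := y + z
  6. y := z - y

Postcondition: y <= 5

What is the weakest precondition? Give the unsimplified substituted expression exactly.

Answer: ( ( ( ( x * 1 ) + ( x * 1 ) ) - ( x * 1 ) ) - ( ( x * 1 ) + ( x * 1 ) ) ) <= 5

Derivation:
post: y <= 5
stmt 6: y := z - y  -- replace 1 occurrence(s) of y with (z - y)
  => ( z - y ) <= 5
stmt 5: x := y + z  -- replace 0 occurrence(s) of x with (y + z)
  => ( z - y ) <= 5
stmt 4: z := y - x  -- replace 1 occurrence(s) of z with (y - x)
  => ( ( y - x ) - y ) <= 5
stmt 3: y := x + x  -- replace 2 occurrence(s) of y with (x + x)
  => ( ( ( x + x ) - x ) - ( x + x ) ) <= 5
stmt 2: y := 3 - x  -- replace 0 occurrence(s) of y with (3 - x)
  => ( ( ( x + x ) - x ) - ( x + x ) ) <= 5
stmt 1: x := x * 1  -- replace 5 occurrence(s) of x with (x * 1)
  => ( ( ( ( x * 1 ) + ( x * 1 ) ) - ( x * 1 ) ) - ( ( x * 1 ) + ( x * 1 ) ) ) <= 5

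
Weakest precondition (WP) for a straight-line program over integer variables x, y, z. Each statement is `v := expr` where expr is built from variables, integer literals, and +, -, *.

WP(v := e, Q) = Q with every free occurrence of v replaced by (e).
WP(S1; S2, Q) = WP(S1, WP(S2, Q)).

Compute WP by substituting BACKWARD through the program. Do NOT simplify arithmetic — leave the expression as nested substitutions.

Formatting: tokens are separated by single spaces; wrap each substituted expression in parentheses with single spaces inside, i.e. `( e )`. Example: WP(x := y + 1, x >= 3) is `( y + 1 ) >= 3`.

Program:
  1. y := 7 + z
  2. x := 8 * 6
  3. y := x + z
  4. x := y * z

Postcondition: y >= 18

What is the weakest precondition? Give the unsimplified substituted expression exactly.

post: y >= 18
stmt 4: x := y * z  -- replace 0 occurrence(s) of x with (y * z)
  => y >= 18
stmt 3: y := x + z  -- replace 1 occurrence(s) of y with (x + z)
  => ( x + z ) >= 18
stmt 2: x := 8 * 6  -- replace 1 occurrence(s) of x with (8 * 6)
  => ( ( 8 * 6 ) + z ) >= 18
stmt 1: y := 7 + z  -- replace 0 occurrence(s) of y with (7 + z)
  => ( ( 8 * 6 ) + z ) >= 18

Answer: ( ( 8 * 6 ) + z ) >= 18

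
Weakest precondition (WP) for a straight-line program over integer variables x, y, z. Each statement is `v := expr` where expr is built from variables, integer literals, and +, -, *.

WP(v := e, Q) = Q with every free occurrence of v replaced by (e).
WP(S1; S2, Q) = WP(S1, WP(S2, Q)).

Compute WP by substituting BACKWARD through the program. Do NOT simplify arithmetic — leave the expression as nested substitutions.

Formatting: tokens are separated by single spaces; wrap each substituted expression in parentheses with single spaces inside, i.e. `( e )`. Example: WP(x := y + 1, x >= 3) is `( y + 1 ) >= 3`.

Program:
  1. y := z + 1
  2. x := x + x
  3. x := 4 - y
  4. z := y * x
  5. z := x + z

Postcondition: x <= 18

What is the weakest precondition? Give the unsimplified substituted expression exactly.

post: x <= 18
stmt 5: z := x + z  -- replace 0 occurrence(s) of z with (x + z)
  => x <= 18
stmt 4: z := y * x  -- replace 0 occurrence(s) of z with (y * x)
  => x <= 18
stmt 3: x := 4 - y  -- replace 1 occurrence(s) of x with (4 - y)
  => ( 4 - y ) <= 18
stmt 2: x := x + x  -- replace 0 occurrence(s) of x with (x + x)
  => ( 4 - y ) <= 18
stmt 1: y := z + 1  -- replace 1 occurrence(s) of y with (z + 1)
  => ( 4 - ( z + 1 ) ) <= 18

Answer: ( 4 - ( z + 1 ) ) <= 18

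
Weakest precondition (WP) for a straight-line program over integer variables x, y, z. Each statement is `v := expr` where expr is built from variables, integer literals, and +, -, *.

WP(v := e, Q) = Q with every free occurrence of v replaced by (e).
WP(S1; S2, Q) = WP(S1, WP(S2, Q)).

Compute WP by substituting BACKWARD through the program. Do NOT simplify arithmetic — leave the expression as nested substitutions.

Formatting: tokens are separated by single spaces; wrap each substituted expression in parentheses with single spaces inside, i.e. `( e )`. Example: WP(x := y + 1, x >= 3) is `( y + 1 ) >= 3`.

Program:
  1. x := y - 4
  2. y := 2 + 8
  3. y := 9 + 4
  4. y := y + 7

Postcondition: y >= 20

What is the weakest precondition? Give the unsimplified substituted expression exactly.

post: y >= 20
stmt 4: y := y + 7  -- replace 1 occurrence(s) of y with (y + 7)
  => ( y + 7 ) >= 20
stmt 3: y := 9 + 4  -- replace 1 occurrence(s) of y with (9 + 4)
  => ( ( 9 + 4 ) + 7 ) >= 20
stmt 2: y := 2 + 8  -- replace 0 occurrence(s) of y with (2 + 8)
  => ( ( 9 + 4 ) + 7 ) >= 20
stmt 1: x := y - 4  -- replace 0 occurrence(s) of x with (y - 4)
  => ( ( 9 + 4 ) + 7 ) >= 20

Answer: ( ( 9 + 4 ) + 7 ) >= 20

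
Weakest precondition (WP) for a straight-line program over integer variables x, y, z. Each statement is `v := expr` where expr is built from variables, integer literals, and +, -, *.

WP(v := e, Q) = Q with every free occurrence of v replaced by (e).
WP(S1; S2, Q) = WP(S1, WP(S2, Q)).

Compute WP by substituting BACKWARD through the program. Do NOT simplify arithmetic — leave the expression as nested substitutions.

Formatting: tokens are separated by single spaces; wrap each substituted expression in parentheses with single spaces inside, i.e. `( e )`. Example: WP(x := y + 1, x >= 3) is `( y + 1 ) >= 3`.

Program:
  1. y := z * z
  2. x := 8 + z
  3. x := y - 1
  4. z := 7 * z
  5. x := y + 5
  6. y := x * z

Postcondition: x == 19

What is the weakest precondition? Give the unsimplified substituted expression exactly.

Answer: ( ( z * z ) + 5 ) == 19

Derivation:
post: x == 19
stmt 6: y := x * z  -- replace 0 occurrence(s) of y with (x * z)
  => x == 19
stmt 5: x := y + 5  -- replace 1 occurrence(s) of x with (y + 5)
  => ( y + 5 ) == 19
stmt 4: z := 7 * z  -- replace 0 occurrence(s) of z with (7 * z)
  => ( y + 5 ) == 19
stmt 3: x := y - 1  -- replace 0 occurrence(s) of x with (y - 1)
  => ( y + 5 ) == 19
stmt 2: x := 8 + z  -- replace 0 occurrence(s) of x with (8 + z)
  => ( y + 5 ) == 19
stmt 1: y := z * z  -- replace 1 occurrence(s) of y with (z * z)
  => ( ( z * z ) + 5 ) == 19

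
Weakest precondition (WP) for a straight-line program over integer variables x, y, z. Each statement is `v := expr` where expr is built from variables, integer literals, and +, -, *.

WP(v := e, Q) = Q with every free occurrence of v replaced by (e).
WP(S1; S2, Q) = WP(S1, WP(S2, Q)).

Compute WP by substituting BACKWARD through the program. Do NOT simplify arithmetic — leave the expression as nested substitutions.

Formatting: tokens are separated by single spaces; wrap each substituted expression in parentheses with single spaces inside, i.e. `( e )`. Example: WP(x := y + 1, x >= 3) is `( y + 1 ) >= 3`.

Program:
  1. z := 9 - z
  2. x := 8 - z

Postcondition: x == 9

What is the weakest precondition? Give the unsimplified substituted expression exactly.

Answer: ( 8 - ( 9 - z ) ) == 9

Derivation:
post: x == 9
stmt 2: x := 8 - z  -- replace 1 occurrence(s) of x with (8 - z)
  => ( 8 - z ) == 9
stmt 1: z := 9 - z  -- replace 1 occurrence(s) of z with (9 - z)
  => ( 8 - ( 9 - z ) ) == 9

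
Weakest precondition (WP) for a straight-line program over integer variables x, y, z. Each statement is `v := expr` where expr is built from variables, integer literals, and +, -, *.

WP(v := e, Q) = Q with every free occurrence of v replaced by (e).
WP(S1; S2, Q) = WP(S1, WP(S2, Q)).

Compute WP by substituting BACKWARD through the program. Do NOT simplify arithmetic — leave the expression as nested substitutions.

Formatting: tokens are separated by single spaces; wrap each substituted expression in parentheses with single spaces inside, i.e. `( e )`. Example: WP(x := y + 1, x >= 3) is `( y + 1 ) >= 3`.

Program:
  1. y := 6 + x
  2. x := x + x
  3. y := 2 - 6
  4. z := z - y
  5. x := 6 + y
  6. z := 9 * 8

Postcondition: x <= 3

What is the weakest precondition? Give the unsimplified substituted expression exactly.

post: x <= 3
stmt 6: z := 9 * 8  -- replace 0 occurrence(s) of z with (9 * 8)
  => x <= 3
stmt 5: x := 6 + y  -- replace 1 occurrence(s) of x with (6 + y)
  => ( 6 + y ) <= 3
stmt 4: z := z - y  -- replace 0 occurrence(s) of z with (z - y)
  => ( 6 + y ) <= 3
stmt 3: y := 2 - 6  -- replace 1 occurrence(s) of y with (2 - 6)
  => ( 6 + ( 2 - 6 ) ) <= 3
stmt 2: x := x + x  -- replace 0 occurrence(s) of x with (x + x)
  => ( 6 + ( 2 - 6 ) ) <= 3
stmt 1: y := 6 + x  -- replace 0 occurrence(s) of y with (6 + x)
  => ( 6 + ( 2 - 6 ) ) <= 3

Answer: ( 6 + ( 2 - 6 ) ) <= 3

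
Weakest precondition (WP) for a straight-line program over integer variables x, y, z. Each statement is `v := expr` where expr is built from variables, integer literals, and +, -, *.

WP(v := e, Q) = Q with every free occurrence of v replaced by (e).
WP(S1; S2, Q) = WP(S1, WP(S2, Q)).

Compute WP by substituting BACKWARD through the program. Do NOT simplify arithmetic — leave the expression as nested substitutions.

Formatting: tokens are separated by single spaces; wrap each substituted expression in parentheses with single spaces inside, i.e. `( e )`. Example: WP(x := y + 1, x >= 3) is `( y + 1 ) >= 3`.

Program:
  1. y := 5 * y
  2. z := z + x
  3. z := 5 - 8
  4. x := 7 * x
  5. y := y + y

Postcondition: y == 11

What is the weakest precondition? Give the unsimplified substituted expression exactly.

Answer: ( ( 5 * y ) + ( 5 * y ) ) == 11

Derivation:
post: y == 11
stmt 5: y := y + y  -- replace 1 occurrence(s) of y with (y + y)
  => ( y + y ) == 11
stmt 4: x := 7 * x  -- replace 0 occurrence(s) of x with (7 * x)
  => ( y + y ) == 11
stmt 3: z := 5 - 8  -- replace 0 occurrence(s) of z with (5 - 8)
  => ( y + y ) == 11
stmt 2: z := z + x  -- replace 0 occurrence(s) of z with (z + x)
  => ( y + y ) == 11
stmt 1: y := 5 * y  -- replace 2 occurrence(s) of y with (5 * y)
  => ( ( 5 * y ) + ( 5 * y ) ) == 11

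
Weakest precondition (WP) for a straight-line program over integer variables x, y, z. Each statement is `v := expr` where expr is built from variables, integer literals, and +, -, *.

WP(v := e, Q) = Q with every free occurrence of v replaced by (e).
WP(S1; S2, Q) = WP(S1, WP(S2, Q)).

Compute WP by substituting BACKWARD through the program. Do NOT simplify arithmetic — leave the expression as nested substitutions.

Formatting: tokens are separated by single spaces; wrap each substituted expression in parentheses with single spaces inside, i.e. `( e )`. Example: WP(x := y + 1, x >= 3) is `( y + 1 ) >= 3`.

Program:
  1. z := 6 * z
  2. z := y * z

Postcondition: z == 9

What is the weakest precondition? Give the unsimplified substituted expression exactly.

Answer: ( y * ( 6 * z ) ) == 9

Derivation:
post: z == 9
stmt 2: z := y * z  -- replace 1 occurrence(s) of z with (y * z)
  => ( y * z ) == 9
stmt 1: z := 6 * z  -- replace 1 occurrence(s) of z with (6 * z)
  => ( y * ( 6 * z ) ) == 9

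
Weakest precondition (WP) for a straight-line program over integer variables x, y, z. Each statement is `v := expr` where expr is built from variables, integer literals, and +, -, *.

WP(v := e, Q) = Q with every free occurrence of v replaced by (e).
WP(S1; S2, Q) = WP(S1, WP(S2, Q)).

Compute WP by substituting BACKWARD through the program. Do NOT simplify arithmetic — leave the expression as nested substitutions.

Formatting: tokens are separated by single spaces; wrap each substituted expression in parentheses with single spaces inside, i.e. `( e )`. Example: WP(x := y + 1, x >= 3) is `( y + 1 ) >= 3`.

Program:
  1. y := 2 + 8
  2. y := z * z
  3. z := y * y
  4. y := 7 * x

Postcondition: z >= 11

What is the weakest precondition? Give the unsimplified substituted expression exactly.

post: z >= 11
stmt 4: y := 7 * x  -- replace 0 occurrence(s) of y with (7 * x)
  => z >= 11
stmt 3: z := y * y  -- replace 1 occurrence(s) of z with (y * y)
  => ( y * y ) >= 11
stmt 2: y := z * z  -- replace 2 occurrence(s) of y with (z * z)
  => ( ( z * z ) * ( z * z ) ) >= 11
stmt 1: y := 2 + 8  -- replace 0 occurrence(s) of y with (2 + 8)
  => ( ( z * z ) * ( z * z ) ) >= 11

Answer: ( ( z * z ) * ( z * z ) ) >= 11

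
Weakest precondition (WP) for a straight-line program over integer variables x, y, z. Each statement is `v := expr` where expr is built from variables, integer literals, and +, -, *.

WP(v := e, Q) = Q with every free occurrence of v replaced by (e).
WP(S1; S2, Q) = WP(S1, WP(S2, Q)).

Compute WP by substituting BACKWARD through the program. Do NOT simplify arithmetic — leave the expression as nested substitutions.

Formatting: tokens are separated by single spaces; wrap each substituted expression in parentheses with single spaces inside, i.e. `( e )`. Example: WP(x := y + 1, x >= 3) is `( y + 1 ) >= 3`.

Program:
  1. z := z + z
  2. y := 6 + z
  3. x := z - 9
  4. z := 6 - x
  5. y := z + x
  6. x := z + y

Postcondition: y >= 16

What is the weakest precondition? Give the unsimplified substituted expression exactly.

Answer: ( ( 6 - ( ( z + z ) - 9 ) ) + ( ( z + z ) - 9 ) ) >= 16

Derivation:
post: y >= 16
stmt 6: x := z + y  -- replace 0 occurrence(s) of x with (z + y)
  => y >= 16
stmt 5: y := z + x  -- replace 1 occurrence(s) of y with (z + x)
  => ( z + x ) >= 16
stmt 4: z := 6 - x  -- replace 1 occurrence(s) of z with (6 - x)
  => ( ( 6 - x ) + x ) >= 16
stmt 3: x := z - 9  -- replace 2 occurrence(s) of x with (z - 9)
  => ( ( 6 - ( z - 9 ) ) + ( z - 9 ) ) >= 16
stmt 2: y := 6 + z  -- replace 0 occurrence(s) of y with (6 + z)
  => ( ( 6 - ( z - 9 ) ) + ( z - 9 ) ) >= 16
stmt 1: z := z + z  -- replace 2 occurrence(s) of z with (z + z)
  => ( ( 6 - ( ( z + z ) - 9 ) ) + ( ( z + z ) - 9 ) ) >= 16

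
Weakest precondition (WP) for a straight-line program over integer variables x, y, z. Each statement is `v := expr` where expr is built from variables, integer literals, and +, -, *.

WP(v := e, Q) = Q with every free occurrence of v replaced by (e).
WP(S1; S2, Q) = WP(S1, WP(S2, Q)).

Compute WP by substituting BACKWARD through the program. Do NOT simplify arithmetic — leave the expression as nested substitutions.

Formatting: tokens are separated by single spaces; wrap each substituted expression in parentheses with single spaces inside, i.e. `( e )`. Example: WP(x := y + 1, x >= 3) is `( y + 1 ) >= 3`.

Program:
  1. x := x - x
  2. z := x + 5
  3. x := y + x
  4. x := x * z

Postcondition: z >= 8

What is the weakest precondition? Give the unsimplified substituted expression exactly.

post: z >= 8
stmt 4: x := x * z  -- replace 0 occurrence(s) of x with (x * z)
  => z >= 8
stmt 3: x := y + x  -- replace 0 occurrence(s) of x with (y + x)
  => z >= 8
stmt 2: z := x + 5  -- replace 1 occurrence(s) of z with (x + 5)
  => ( x + 5 ) >= 8
stmt 1: x := x - x  -- replace 1 occurrence(s) of x with (x - x)
  => ( ( x - x ) + 5 ) >= 8

Answer: ( ( x - x ) + 5 ) >= 8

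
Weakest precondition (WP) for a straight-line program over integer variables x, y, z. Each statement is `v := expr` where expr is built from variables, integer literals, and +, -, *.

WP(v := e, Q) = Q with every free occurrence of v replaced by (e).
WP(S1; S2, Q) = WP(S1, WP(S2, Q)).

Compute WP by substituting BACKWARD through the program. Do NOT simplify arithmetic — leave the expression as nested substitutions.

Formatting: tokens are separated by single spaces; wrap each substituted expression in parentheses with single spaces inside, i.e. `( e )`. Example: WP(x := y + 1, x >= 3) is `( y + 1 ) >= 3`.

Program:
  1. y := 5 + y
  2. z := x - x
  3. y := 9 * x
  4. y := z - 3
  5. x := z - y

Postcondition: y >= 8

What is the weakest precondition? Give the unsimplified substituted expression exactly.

Answer: ( ( x - x ) - 3 ) >= 8

Derivation:
post: y >= 8
stmt 5: x := z - y  -- replace 0 occurrence(s) of x with (z - y)
  => y >= 8
stmt 4: y := z - 3  -- replace 1 occurrence(s) of y with (z - 3)
  => ( z - 3 ) >= 8
stmt 3: y := 9 * x  -- replace 0 occurrence(s) of y with (9 * x)
  => ( z - 3 ) >= 8
stmt 2: z := x - x  -- replace 1 occurrence(s) of z with (x - x)
  => ( ( x - x ) - 3 ) >= 8
stmt 1: y := 5 + y  -- replace 0 occurrence(s) of y with (5 + y)
  => ( ( x - x ) - 3 ) >= 8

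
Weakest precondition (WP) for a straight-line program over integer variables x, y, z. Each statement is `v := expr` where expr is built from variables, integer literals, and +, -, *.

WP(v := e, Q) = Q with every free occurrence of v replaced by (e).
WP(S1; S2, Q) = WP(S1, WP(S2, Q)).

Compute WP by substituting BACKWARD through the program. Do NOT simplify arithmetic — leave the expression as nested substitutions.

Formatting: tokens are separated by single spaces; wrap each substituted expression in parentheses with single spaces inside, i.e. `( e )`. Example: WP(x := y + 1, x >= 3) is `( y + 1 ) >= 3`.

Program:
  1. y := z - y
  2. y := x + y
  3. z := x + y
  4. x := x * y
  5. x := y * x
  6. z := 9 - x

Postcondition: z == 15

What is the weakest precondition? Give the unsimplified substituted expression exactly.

post: z == 15
stmt 6: z := 9 - x  -- replace 1 occurrence(s) of z with (9 - x)
  => ( 9 - x ) == 15
stmt 5: x := y * x  -- replace 1 occurrence(s) of x with (y * x)
  => ( 9 - ( y * x ) ) == 15
stmt 4: x := x * y  -- replace 1 occurrence(s) of x with (x * y)
  => ( 9 - ( y * ( x * y ) ) ) == 15
stmt 3: z := x + y  -- replace 0 occurrence(s) of z with (x + y)
  => ( 9 - ( y * ( x * y ) ) ) == 15
stmt 2: y := x + y  -- replace 2 occurrence(s) of y with (x + y)
  => ( 9 - ( ( x + y ) * ( x * ( x + y ) ) ) ) == 15
stmt 1: y := z - y  -- replace 2 occurrence(s) of y with (z - y)
  => ( 9 - ( ( x + ( z - y ) ) * ( x * ( x + ( z - y ) ) ) ) ) == 15

Answer: ( 9 - ( ( x + ( z - y ) ) * ( x * ( x + ( z - y ) ) ) ) ) == 15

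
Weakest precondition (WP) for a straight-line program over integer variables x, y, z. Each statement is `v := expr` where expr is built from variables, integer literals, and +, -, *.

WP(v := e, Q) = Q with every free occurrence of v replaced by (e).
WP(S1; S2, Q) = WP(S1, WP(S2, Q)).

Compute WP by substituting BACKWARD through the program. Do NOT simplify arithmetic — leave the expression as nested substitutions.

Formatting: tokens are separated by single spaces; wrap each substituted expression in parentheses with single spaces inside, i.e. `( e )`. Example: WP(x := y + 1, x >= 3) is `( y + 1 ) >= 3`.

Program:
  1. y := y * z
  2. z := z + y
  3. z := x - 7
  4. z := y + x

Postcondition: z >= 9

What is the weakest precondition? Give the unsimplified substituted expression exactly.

Answer: ( ( y * z ) + x ) >= 9

Derivation:
post: z >= 9
stmt 4: z := y + x  -- replace 1 occurrence(s) of z with (y + x)
  => ( y + x ) >= 9
stmt 3: z := x - 7  -- replace 0 occurrence(s) of z with (x - 7)
  => ( y + x ) >= 9
stmt 2: z := z + y  -- replace 0 occurrence(s) of z with (z + y)
  => ( y + x ) >= 9
stmt 1: y := y * z  -- replace 1 occurrence(s) of y with (y * z)
  => ( ( y * z ) + x ) >= 9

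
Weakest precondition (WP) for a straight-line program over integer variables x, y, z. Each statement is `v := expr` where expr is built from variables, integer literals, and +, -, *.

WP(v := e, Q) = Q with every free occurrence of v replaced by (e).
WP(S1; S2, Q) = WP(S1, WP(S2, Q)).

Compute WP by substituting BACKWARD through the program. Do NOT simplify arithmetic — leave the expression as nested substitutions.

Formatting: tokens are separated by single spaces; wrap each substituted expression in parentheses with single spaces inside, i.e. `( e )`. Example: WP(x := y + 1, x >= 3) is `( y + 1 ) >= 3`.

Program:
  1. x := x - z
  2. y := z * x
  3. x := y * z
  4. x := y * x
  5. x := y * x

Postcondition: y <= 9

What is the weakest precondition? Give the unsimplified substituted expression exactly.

post: y <= 9
stmt 5: x := y * x  -- replace 0 occurrence(s) of x with (y * x)
  => y <= 9
stmt 4: x := y * x  -- replace 0 occurrence(s) of x with (y * x)
  => y <= 9
stmt 3: x := y * z  -- replace 0 occurrence(s) of x with (y * z)
  => y <= 9
stmt 2: y := z * x  -- replace 1 occurrence(s) of y with (z * x)
  => ( z * x ) <= 9
stmt 1: x := x - z  -- replace 1 occurrence(s) of x with (x - z)
  => ( z * ( x - z ) ) <= 9

Answer: ( z * ( x - z ) ) <= 9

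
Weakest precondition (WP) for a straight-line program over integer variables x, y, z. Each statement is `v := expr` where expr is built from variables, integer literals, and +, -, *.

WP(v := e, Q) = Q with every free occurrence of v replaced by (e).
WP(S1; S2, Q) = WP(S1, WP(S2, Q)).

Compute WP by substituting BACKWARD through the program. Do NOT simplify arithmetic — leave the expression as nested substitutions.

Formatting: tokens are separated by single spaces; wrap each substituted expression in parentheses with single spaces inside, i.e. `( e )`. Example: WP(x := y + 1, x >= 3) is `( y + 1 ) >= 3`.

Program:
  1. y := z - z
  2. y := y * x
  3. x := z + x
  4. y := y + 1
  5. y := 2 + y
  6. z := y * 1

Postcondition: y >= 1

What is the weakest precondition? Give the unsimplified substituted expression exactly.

post: y >= 1
stmt 6: z := y * 1  -- replace 0 occurrence(s) of z with (y * 1)
  => y >= 1
stmt 5: y := 2 + y  -- replace 1 occurrence(s) of y with (2 + y)
  => ( 2 + y ) >= 1
stmt 4: y := y + 1  -- replace 1 occurrence(s) of y with (y + 1)
  => ( 2 + ( y + 1 ) ) >= 1
stmt 3: x := z + x  -- replace 0 occurrence(s) of x with (z + x)
  => ( 2 + ( y + 1 ) ) >= 1
stmt 2: y := y * x  -- replace 1 occurrence(s) of y with (y * x)
  => ( 2 + ( ( y * x ) + 1 ) ) >= 1
stmt 1: y := z - z  -- replace 1 occurrence(s) of y with (z - z)
  => ( 2 + ( ( ( z - z ) * x ) + 1 ) ) >= 1

Answer: ( 2 + ( ( ( z - z ) * x ) + 1 ) ) >= 1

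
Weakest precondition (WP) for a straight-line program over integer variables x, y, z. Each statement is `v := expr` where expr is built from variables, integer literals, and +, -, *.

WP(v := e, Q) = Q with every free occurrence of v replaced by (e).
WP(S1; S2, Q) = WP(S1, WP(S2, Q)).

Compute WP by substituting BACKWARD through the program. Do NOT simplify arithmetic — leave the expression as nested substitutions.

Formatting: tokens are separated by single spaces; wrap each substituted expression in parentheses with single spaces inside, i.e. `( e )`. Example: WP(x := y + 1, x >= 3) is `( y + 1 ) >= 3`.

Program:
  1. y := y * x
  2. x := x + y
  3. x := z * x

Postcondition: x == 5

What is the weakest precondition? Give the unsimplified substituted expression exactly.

Answer: ( z * ( x + ( y * x ) ) ) == 5

Derivation:
post: x == 5
stmt 3: x := z * x  -- replace 1 occurrence(s) of x with (z * x)
  => ( z * x ) == 5
stmt 2: x := x + y  -- replace 1 occurrence(s) of x with (x + y)
  => ( z * ( x + y ) ) == 5
stmt 1: y := y * x  -- replace 1 occurrence(s) of y with (y * x)
  => ( z * ( x + ( y * x ) ) ) == 5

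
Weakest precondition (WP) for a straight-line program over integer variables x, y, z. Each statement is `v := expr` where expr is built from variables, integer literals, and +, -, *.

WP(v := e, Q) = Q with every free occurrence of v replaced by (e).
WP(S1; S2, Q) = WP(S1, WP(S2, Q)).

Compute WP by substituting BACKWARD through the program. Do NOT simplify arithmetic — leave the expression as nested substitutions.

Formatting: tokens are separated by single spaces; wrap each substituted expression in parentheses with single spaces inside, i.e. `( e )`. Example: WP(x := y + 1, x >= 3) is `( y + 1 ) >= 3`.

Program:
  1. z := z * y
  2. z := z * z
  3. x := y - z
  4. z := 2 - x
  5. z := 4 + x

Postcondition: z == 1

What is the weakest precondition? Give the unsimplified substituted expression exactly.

post: z == 1
stmt 5: z := 4 + x  -- replace 1 occurrence(s) of z with (4 + x)
  => ( 4 + x ) == 1
stmt 4: z := 2 - x  -- replace 0 occurrence(s) of z with (2 - x)
  => ( 4 + x ) == 1
stmt 3: x := y - z  -- replace 1 occurrence(s) of x with (y - z)
  => ( 4 + ( y - z ) ) == 1
stmt 2: z := z * z  -- replace 1 occurrence(s) of z with (z * z)
  => ( 4 + ( y - ( z * z ) ) ) == 1
stmt 1: z := z * y  -- replace 2 occurrence(s) of z with (z * y)
  => ( 4 + ( y - ( ( z * y ) * ( z * y ) ) ) ) == 1

Answer: ( 4 + ( y - ( ( z * y ) * ( z * y ) ) ) ) == 1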